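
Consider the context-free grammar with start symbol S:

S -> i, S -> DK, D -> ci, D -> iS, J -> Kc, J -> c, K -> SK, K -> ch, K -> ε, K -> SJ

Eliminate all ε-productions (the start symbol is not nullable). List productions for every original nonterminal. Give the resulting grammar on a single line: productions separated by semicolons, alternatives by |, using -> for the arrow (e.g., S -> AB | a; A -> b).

S -> D | i | DK; D -> ci | iS; J -> c | Kc; K -> S | SJ | SK | ch

Nullable set: {K}.
S -> DK: K nullable, giving D | DK.
J -> Kc: K nullable, giving Kc | c.
Drop K -> ε.
K -> SK: K nullable, giving S | SK.
Unchanged (no nullable symbols): S -> i; D -> ci; D -> iS; J -> c; K -> SJ; K -> ch.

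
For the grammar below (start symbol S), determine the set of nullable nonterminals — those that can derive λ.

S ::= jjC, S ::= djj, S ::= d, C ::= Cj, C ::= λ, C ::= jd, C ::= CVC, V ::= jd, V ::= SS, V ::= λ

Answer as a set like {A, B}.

Directly nullable (have an ε-rule): {C, V}.
Not nullable: S — each has a terminal in every rule's right-hand side or depends on a non-nullable symbol.

{C, V}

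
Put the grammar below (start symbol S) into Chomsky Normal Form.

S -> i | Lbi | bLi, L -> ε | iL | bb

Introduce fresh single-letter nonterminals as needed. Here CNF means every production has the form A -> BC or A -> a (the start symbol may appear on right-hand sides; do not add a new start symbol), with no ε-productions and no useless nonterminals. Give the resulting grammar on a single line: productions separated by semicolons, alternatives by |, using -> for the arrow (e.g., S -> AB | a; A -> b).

Nullable: {L}; after ε-elimination: S -> i | bi | Lbi | bLi; L -> i | bb | iL.
No unit productions to eliminate.
TERM: introduce A -> b, B -> i and substitute in every rule of length ≥2.
BIN: S -> ALB becomes S -> AC, C -> LB; S -> LAB becomes S -> LD, D -> AB.

S -> i | AB | AC | LD; A -> b; B -> i; C -> LB; D -> AB; L -> i | AA | BL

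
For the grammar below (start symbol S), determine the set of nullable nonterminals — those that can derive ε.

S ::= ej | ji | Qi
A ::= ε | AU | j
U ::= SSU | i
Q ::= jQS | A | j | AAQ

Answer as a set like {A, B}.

Directly nullable (have an ε-rule): {A}.
Q is nullable via Q -> A (every symbol on the right is already known nullable).
Not nullable: S, U — each has a terminal in every rule's right-hand side or depends on a non-nullable symbol.

{A, Q}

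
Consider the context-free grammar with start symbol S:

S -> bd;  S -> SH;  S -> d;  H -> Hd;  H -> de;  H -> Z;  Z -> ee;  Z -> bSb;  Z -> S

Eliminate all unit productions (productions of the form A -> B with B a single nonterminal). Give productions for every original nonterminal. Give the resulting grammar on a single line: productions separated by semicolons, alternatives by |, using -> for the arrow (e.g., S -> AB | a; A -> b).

Unit productions: H->Z, Z->S.
Unit pairs (A ⇒* B via units): (H,S), (H,Z), (Z,S).
S: inherits non-unit rules of {S} → SH | bd | d.
H: inherits non-unit rules of {H, S, Z} → Hd | SH | bSb | bd | d | de | ee.
Z: inherits non-unit rules of {S, Z} → SH | bSb | bd | d | ee.

S -> d | SH | bd; H -> d | Hd | SH | bd | de | ee | bSb; Z -> d | SH | bd | ee | bSb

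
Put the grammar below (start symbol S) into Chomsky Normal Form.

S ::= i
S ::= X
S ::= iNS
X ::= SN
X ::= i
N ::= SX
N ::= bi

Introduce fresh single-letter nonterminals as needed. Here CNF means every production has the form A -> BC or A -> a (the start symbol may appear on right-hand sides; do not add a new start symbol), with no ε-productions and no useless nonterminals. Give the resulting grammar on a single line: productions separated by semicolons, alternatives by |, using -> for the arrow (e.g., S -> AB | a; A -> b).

No ε-productions.
After unit-elimination: S -> i | SN | iNS; N -> SX | bi; X -> i | SN.
TERM: introduce A -> b, B -> i and substitute in every rule of length ≥2.
BIN: S -> BNS becomes S -> BC, C -> NS.

S -> i | BC | SN; A -> b; B -> i; C -> NS; N -> AB | SX; X -> i | SN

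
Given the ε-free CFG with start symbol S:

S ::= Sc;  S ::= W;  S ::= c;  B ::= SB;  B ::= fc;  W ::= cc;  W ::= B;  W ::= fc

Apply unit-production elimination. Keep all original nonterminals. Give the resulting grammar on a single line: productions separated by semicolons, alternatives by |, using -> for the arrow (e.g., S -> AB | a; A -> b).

S -> c | SB | Sc | cc | fc; B -> SB | fc; W -> SB | cc | fc

Unit productions: S->W, W->B.
Unit pairs (A ⇒* B via units): (S,B), (S,W), (W,B).
S: inherits non-unit rules of {B, S, W} → SB | Sc | c | cc | fc.
B: inherits non-unit rules of {B} → SB | fc.
W: inherits non-unit rules of {B, W} → SB | cc | fc.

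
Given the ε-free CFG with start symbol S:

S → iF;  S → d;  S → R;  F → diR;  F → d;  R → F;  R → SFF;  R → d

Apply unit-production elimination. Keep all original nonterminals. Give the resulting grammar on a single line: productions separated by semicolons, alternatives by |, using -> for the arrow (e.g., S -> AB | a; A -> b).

Unit productions: R->F, S->R.
Unit pairs (A ⇒* B via units): (R,F), (S,F), (S,R).
S: inherits non-unit rules of {F, R, S} → SFF | d | diR | iF.
F: inherits non-unit rules of {F} → d | diR.
R: inherits non-unit rules of {F, R} → SFF | d | diR.

S -> d | iF | SFF | diR; F -> d | diR; R -> d | SFF | diR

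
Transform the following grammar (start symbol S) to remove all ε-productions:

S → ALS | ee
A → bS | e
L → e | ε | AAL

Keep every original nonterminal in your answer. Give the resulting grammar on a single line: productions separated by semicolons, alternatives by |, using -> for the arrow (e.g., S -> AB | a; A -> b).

Nullable set: {L}.
S -> ALS: L nullable, giving ALS | AS.
Drop L -> ε.
L -> AAL: L nullable, giving AA | AAL.
Unchanged (no nullable symbols): S -> ee; A -> bS; A -> e; L -> e.

S -> AS | ee | ALS; A -> e | bS; L -> e | AA | AAL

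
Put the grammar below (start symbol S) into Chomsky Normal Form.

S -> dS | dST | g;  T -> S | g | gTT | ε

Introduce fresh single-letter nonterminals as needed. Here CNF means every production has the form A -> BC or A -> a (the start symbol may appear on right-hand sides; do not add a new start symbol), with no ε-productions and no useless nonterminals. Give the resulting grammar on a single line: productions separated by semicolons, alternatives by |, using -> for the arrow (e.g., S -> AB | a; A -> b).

Nullable: {T}; after ε-elimination: S -> g | dS | dST; T -> S | g | gT | gTT.
After unit-elimination: S -> g | dS | dST; T -> g | dS | gT | dST | gTT.
TERM: introduce A -> d, B -> g and substitute in every rule of length ≥2.
BIN: S -> AST becomes S -> AC, C -> ST; T -> AST becomes T -> AD, D -> ST; T -> BTT becomes T -> BE, E -> TT.

S -> g | AC | AS; A -> d; B -> g; C -> ST; D -> ST; E -> TT; T -> g | AD | AS | BE | BT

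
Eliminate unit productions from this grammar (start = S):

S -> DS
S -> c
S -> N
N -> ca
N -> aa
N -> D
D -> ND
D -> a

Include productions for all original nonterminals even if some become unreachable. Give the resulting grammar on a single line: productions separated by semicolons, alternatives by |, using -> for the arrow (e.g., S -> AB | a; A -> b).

Unit productions: N->D, S->N.
Unit pairs (A ⇒* B via units): (N,D), (S,D), (S,N).
S: inherits non-unit rules of {D, N, S} → DS | ND | a | aa | c | ca.
D: inherits non-unit rules of {D} → ND | a.
N: inherits non-unit rules of {D, N} → ND | a | aa | ca.

S -> a | c | DS | ND | aa | ca; D -> a | ND; N -> a | ND | aa | ca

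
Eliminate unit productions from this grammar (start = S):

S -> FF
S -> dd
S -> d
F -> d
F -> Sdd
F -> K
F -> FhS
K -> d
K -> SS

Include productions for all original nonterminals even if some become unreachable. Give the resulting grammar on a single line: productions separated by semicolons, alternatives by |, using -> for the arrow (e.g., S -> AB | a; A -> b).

Unit productions: F->K.
Unit pairs (A ⇒* B via units): (F,K).
S: inherits non-unit rules of {S} → FF | d | dd.
F: inherits non-unit rules of {F, K} → FhS | SS | Sdd | d.
K: inherits non-unit rules of {K} → SS | d.

S -> d | FF | dd; F -> d | SS | FhS | Sdd; K -> d | SS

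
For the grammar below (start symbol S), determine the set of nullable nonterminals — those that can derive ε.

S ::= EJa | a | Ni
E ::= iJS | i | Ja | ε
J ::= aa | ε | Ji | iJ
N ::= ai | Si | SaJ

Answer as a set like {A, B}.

{E, J}

Directly nullable (have an ε-rule): {E, J}.
Not nullable: N, S — each has a terminal in every rule's right-hand side or depends on a non-nullable symbol.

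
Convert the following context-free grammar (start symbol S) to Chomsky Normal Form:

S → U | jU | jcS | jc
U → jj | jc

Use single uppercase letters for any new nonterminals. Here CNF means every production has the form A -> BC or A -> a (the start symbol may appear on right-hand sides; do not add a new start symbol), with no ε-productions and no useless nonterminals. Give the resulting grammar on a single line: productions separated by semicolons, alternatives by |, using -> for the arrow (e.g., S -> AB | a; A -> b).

No ε-productions.
After unit-elimination: S -> jU | jc | jj | jcS; U -> jc | jj.
TERM: introduce B -> c, A -> j and substitute in every rule of length ≥2.
BIN: S -> ABS becomes S -> AC, C -> BS.

S -> AA | AB | AC | AU; A -> j; B -> c; C -> BS; U -> AA | AB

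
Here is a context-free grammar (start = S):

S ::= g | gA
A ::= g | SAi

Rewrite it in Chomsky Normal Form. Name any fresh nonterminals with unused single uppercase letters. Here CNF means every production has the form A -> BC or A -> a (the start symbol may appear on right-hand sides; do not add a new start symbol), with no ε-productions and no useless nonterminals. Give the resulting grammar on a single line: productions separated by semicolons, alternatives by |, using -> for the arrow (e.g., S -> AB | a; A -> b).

No ε-productions.
No unit productions to eliminate.
TERM: introduce C -> g, B -> i and substitute in every rule of length ≥2.
BIN: A -> SAB becomes A -> SD, D -> AB.

S -> g | CA; A -> g | SD; B -> i; C -> g; D -> AB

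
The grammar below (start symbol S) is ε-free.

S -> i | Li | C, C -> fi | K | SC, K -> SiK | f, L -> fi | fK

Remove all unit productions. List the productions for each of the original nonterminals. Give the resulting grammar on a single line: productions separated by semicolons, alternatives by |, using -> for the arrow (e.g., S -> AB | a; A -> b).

Unit productions: C->K, S->C.
Unit pairs (A ⇒* B via units): (C,K), (S,C), (S,K).
S: inherits non-unit rules of {C, K, S} → Li | SC | SiK | f | fi | i.
C: inherits non-unit rules of {C, K} → SC | SiK | f | fi.
K: inherits non-unit rules of {K} → SiK | f.
L: inherits non-unit rules of {L} → fK | fi.

S -> f | i | Li | SC | fi | SiK; C -> f | SC | fi | SiK; K -> f | SiK; L -> fK | fi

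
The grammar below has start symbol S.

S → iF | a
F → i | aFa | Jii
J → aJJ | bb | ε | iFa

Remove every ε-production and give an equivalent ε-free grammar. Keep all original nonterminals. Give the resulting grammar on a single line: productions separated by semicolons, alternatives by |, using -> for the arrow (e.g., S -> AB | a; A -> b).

Nullable set: {J}.
F -> Jii: J nullable, giving Jii | ii.
Drop J -> ε.
J -> aJJ: J, J nullable, giving a | aJ | aJJ.
Unchanged (no nullable symbols): S -> a; S -> iF; F -> aFa; F -> i; J -> bb; J -> iFa.

S -> a | iF; F -> i | ii | Jii | aFa; J -> a | aJ | bb | aJJ | iFa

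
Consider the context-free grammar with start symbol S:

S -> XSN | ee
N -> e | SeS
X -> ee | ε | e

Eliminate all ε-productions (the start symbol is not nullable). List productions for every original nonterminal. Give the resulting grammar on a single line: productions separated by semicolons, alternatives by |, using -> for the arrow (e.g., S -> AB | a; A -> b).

S -> SN | ee | XSN; N -> e | SeS; X -> e | ee

Nullable set: {X}.
S -> XSN: X nullable, giving SN | XSN.
Drop X -> ε.
Unchanged (no nullable symbols): S -> ee; N -> SeS; N -> e; X -> e; X -> ee.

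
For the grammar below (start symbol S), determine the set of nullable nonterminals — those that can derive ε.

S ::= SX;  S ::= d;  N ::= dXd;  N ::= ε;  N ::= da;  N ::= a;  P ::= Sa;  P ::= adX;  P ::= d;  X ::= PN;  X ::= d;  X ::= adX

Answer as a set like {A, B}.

Directly nullable (have an ε-rule): {N}.
Not nullable: P, S, X — each has a terminal in every rule's right-hand side or depends on a non-nullable symbol.

{N}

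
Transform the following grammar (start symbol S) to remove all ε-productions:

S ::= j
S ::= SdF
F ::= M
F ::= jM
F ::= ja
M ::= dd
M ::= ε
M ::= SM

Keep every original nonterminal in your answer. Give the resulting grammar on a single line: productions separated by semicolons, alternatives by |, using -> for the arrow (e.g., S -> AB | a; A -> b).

Nullable set: {F, M}.
S -> SdF: F nullable, giving Sd | SdF.
F -> M: M nullable, giving M.
F -> jM: M nullable, giving j | jM.
Drop M -> ε.
M -> SM: M nullable, giving S | SM.
Unchanged (no nullable symbols): S -> j; F -> ja; M -> dd.

S -> j | Sd | SdF; F -> M | j | jM | ja; M -> S | SM | dd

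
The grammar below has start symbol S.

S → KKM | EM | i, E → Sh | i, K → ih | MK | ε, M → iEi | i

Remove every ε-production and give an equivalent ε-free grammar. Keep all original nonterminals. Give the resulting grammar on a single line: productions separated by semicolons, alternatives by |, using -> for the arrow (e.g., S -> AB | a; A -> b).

Nullable set: {K}.
S -> KKM: K, K nullable, giving KKM | KM | M.
Drop K -> ε.
K -> MK: K nullable, giving M | MK.
Unchanged (no nullable symbols): S -> EM; S -> i; E -> Sh; E -> i; K -> ih; M -> i; M -> iEi.

S -> M | i | EM | KM | KKM; E -> i | Sh; K -> M | MK | ih; M -> i | iEi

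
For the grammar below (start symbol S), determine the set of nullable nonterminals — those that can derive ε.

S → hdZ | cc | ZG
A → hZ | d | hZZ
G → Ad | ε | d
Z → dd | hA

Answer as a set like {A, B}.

Directly nullable (have an ε-rule): {G}.
Not nullable: A, S, Z — each has a terminal in every rule's right-hand side or depends on a non-nullable symbol.

{G}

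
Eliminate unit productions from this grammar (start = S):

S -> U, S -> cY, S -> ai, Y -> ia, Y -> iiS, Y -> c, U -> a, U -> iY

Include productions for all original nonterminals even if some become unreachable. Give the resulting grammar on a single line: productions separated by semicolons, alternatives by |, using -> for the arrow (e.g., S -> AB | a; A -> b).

S -> a | ai | cY | iY; U -> a | iY; Y -> c | ia | iiS

Unit productions: S->U.
Unit pairs (A ⇒* B via units): (S,U).
S: inherits non-unit rules of {S, U} → a | ai | cY | iY.
U: inherits non-unit rules of {U} → a | iY.
Y: inherits non-unit rules of {Y} → c | ia | iiS.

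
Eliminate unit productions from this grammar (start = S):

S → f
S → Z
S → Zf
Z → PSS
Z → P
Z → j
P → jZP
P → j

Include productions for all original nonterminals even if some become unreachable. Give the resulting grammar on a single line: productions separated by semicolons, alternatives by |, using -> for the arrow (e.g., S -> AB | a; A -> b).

Unit productions: S->Z, Z->P.
Unit pairs (A ⇒* B via units): (S,P), (S,Z), (Z,P).
S: inherits non-unit rules of {P, S, Z} → PSS | Zf | f | j | jZP.
P: inherits non-unit rules of {P} → j | jZP.
Z: inherits non-unit rules of {P, Z} → PSS | j | jZP.

S -> f | j | Zf | PSS | jZP; P -> j | jZP; Z -> j | PSS | jZP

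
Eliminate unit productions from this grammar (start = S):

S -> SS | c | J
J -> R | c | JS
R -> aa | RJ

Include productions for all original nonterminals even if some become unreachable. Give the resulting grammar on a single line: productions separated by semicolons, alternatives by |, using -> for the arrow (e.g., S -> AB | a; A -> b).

S -> c | JS | RJ | SS | aa; J -> c | JS | RJ | aa; R -> RJ | aa

Unit productions: J->R, S->J.
Unit pairs (A ⇒* B via units): (J,R), (S,J), (S,R).
S: inherits non-unit rules of {J, R, S} → JS | RJ | SS | aa | c.
J: inherits non-unit rules of {J, R} → JS | RJ | aa | c.
R: inherits non-unit rules of {R} → RJ | aa.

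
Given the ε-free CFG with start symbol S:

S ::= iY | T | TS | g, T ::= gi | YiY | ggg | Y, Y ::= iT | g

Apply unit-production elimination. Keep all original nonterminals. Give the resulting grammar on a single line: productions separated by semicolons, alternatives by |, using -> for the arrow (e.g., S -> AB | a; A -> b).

S -> g | TS | gi | iT | iY | YiY | ggg; T -> g | gi | iT | YiY | ggg; Y -> g | iT

Unit productions: S->T, T->Y.
Unit pairs (A ⇒* B via units): (S,T), (S,Y), (T,Y).
S: inherits non-unit rules of {S, T, Y} → TS | YiY | g | ggg | gi | iT | iY.
T: inherits non-unit rules of {T, Y} → YiY | g | ggg | gi | iT.
Y: inherits non-unit rules of {Y} → g | iT.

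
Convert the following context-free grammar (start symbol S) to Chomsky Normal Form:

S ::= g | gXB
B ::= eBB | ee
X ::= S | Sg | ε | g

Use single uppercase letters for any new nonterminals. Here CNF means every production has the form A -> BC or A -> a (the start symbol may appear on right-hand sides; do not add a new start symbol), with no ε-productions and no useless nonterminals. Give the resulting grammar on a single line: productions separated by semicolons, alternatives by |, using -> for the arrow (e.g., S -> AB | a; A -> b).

S -> g | CB | CE; A -> e; B -> AA | AD; C -> g; D -> BB; E -> XB; F -> XB; X -> g | CB | CF | SC

Nullable: {X}; after ε-elimination: S -> g | gB | gXB; B -> ee | eBB; X -> S | g | Sg.
After unit-elimination: S -> g | gB | gXB; B -> ee | eBB; X -> g | Sg | gB | gXB.
TERM: introduce A -> e, C -> g and substitute in every rule of length ≥2.
BIN: B -> ABB becomes B -> AD, D -> BB; S -> CXB becomes S -> CE, E -> XB; X -> CXB becomes X -> CF, F -> XB.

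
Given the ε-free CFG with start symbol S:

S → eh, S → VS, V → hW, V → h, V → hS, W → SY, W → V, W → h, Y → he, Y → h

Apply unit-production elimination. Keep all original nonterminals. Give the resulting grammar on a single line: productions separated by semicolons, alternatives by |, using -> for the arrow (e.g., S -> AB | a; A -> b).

S -> VS | eh; V -> h | hS | hW; W -> h | SY | hS | hW; Y -> h | he

Unit productions: W->V.
Unit pairs (A ⇒* B via units): (W,V).
S: inherits non-unit rules of {S} → VS | eh.
V: inherits non-unit rules of {V} → h | hS | hW.
W: inherits non-unit rules of {V, W} → SY | h | hS | hW.
Y: inherits non-unit rules of {Y} → h | he.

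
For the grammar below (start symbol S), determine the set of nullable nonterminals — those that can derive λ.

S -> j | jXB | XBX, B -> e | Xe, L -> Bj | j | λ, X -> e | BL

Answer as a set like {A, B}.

Directly nullable (have an ε-rule): {L}.
Not nullable: B, S, X — each has a terminal in every rule's right-hand side or depends on a non-nullable symbol.

{L}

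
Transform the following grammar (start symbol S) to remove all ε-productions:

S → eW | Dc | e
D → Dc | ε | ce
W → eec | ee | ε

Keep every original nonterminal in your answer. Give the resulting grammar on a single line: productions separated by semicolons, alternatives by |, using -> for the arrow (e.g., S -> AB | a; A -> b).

Nullable set: {D, W}.
S -> Dc: D nullable, giving Dc | c.
S -> eW: W nullable, giving e | eW.
Drop D -> ε.
D -> Dc: D nullable, giving Dc | c.
Drop W -> ε.
Unchanged (no nullable symbols): S -> e; D -> ce; W -> ee; W -> eec.

S -> c | e | Dc | eW; D -> c | Dc | ce; W -> ee | eec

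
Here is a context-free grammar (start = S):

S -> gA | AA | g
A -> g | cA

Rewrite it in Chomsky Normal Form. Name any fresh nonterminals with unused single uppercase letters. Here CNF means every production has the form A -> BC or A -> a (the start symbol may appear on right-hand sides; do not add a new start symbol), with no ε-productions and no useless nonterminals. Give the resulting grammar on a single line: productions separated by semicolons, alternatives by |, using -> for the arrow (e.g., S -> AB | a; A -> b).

No ε-productions.
No unit productions to eliminate.
TERM: introduce B -> c, C -> g and substitute in every rule of length ≥2.

S -> g | AA | CA; A -> g | BA; B -> c; C -> g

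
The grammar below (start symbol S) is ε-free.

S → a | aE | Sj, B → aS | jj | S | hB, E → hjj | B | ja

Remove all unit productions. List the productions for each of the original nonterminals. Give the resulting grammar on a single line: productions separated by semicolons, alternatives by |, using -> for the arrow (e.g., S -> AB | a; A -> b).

S -> a | Sj | aE; B -> a | Sj | aE | aS | hB | jj; E -> a | Sj | aE | aS | hB | ja | jj | hjj

Unit productions: B->S, E->B.
Unit pairs (A ⇒* B via units): (B,S), (E,B), (E,S).
S: inherits non-unit rules of {S} → Sj | a | aE.
B: inherits non-unit rules of {B, S} → Sj | a | aE | aS | hB | jj.
E: inherits non-unit rules of {B, E, S} → Sj | a | aE | aS | hB | hjj | ja | jj.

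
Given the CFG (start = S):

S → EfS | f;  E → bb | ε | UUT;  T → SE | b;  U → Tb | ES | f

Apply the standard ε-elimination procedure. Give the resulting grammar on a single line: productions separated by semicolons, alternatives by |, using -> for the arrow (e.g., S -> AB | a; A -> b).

Nullable set: {E}.
S -> EfS: E nullable, giving EfS | fS.
Drop E -> ε.
T -> SE: E nullable, giving S | SE.
U -> ES: E nullable, giving ES | S.
Unchanged (no nullable symbols): S -> f; E -> UUT; E -> bb; T -> b; U -> Tb; U -> f.

S -> f | fS | EfS; E -> bb | UUT; T -> S | b | SE; U -> S | f | ES | Tb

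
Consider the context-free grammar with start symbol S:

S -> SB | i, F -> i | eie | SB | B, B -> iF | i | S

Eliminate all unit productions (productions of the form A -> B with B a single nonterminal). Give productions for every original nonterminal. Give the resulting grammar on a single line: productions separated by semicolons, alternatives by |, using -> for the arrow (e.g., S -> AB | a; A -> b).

S -> i | SB; B -> i | SB | iF; F -> i | SB | iF | eie

Unit productions: B->S, F->B.
Unit pairs (A ⇒* B via units): (B,S), (F,B), (F,S).
S: inherits non-unit rules of {S} → SB | i.
B: inherits non-unit rules of {B, S} → SB | i | iF.
F: inherits non-unit rules of {B, F, S} → SB | eie | i | iF.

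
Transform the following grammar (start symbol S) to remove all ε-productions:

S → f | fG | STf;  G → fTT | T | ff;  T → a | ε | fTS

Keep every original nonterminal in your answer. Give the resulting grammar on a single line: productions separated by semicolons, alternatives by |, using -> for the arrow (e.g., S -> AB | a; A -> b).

Nullable set: {G, T}.
S -> STf: T nullable, giving STf | Sf.
S -> fG: G nullable, giving f | fG.
G -> T: T nullable, giving T.
G -> fTT: T, T nullable, giving f | fT | fTT.
Drop T -> ε.
T -> fTS: T nullable, giving fS | fTS.
Unchanged (no nullable symbols): S -> f; G -> ff; T -> a.

S -> f | Sf | fG | STf; G -> T | f | fT | ff | fTT; T -> a | fS | fTS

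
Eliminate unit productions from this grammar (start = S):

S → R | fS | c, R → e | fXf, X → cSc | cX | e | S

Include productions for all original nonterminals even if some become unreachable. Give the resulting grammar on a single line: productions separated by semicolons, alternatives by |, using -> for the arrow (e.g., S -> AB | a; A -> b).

S -> c | e | fS | fXf; R -> e | fXf; X -> c | e | cX | fS | cSc | fXf

Unit productions: S->R, X->S.
Unit pairs (A ⇒* B via units): (S,R), (X,R), (X,S).
S: inherits non-unit rules of {R, S} → c | e | fS | fXf.
R: inherits non-unit rules of {R} → e | fXf.
X: inherits non-unit rules of {R, S, X} → c | cSc | cX | e | fS | fXf.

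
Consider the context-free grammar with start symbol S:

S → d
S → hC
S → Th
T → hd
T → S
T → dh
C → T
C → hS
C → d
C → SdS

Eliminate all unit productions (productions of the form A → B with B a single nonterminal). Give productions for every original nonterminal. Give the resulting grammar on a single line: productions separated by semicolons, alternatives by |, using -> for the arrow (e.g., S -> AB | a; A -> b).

S -> d | Th | hC; C -> d | Th | dh | hC | hS | hd | SdS; T -> d | Th | dh | hC | hd

Unit productions: C->T, T->S.
Unit pairs (A ⇒* B via units): (C,S), (C,T), (T,S).
S: inherits non-unit rules of {S} → Th | d | hC.
C: inherits non-unit rules of {C, S, T} → SdS | Th | d | dh | hC | hS | hd.
T: inherits non-unit rules of {S, T} → Th | d | dh | hC | hd.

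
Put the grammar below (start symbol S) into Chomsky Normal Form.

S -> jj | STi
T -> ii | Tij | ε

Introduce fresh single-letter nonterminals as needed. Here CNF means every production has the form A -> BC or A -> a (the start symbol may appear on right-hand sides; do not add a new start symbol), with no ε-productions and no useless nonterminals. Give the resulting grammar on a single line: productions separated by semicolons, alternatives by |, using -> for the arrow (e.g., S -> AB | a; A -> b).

S -> BB | SA | SC; A -> i; B -> j; C -> TA; D -> AB; T -> AA | AB | TD

Nullable: {T}; after ε-elimination: S -> Si | jj | STi; T -> ii | ij | Tij.
No unit productions to eliminate.
TERM: introduce A -> i, B -> j and substitute in every rule of length ≥2.
BIN: S -> STA becomes S -> SC, C -> TA; T -> TAB becomes T -> TD, D -> AB.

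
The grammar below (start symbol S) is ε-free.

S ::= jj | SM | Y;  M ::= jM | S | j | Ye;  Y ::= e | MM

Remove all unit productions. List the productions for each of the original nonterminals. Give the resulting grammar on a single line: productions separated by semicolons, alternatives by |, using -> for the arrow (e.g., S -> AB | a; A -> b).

Unit productions: M->S, S->Y.
Unit pairs (A ⇒* B via units): (M,S), (M,Y), (S,Y).
S: inherits non-unit rules of {S, Y} → MM | SM | e | jj.
M: inherits non-unit rules of {M, S, Y} → MM | SM | Ye | e | j | jM | jj.
Y: inherits non-unit rules of {Y} → MM | e.

S -> e | MM | SM | jj; M -> e | j | MM | SM | Ye | jM | jj; Y -> e | MM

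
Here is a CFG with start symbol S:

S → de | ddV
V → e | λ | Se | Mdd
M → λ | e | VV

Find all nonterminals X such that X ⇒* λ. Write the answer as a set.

{M, V}

Directly nullable (have an ε-rule): {M, V}.
Not nullable: S — each has a terminal in every rule's right-hand side or depends on a non-nullable symbol.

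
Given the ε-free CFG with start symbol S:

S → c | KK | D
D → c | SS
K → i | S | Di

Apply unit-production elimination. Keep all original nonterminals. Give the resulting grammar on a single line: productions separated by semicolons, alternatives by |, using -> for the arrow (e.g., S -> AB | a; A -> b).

Unit productions: K->S, S->D.
Unit pairs (A ⇒* B via units): (K,D), (K,S), (S,D).
S: inherits non-unit rules of {D, S} → KK | SS | c.
D: inherits non-unit rules of {D} → SS | c.
K: inherits non-unit rules of {D, K, S} → Di | KK | SS | c | i.

S -> c | KK | SS; D -> c | SS; K -> c | i | Di | KK | SS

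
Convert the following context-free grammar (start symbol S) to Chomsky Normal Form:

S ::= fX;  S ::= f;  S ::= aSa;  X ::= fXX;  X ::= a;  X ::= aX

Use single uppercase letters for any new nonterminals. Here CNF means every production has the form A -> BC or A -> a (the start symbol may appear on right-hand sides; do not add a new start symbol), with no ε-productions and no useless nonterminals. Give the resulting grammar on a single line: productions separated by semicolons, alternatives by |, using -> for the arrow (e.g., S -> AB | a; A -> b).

No ε-productions.
No unit productions to eliminate.
TERM: introduce A -> a, B -> f and substitute in every rule of length ≥2.
BIN: S -> ASA becomes S -> AC, C -> SA; X -> BXX becomes X -> BD, D -> XX.

S -> f | AC | BX; A -> a; B -> f; C -> SA; D -> XX; X -> a | AX | BD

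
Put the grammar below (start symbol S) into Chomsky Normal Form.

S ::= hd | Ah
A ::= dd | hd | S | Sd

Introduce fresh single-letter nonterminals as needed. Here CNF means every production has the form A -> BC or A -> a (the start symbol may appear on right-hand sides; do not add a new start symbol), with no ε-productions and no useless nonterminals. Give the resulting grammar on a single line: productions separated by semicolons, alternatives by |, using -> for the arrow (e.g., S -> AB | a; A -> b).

S -> AB | BC; A -> AB | BC | CC | SC; B -> h; C -> d

No ε-productions.
After unit-elimination: S -> Ah | hd; A -> Ah | Sd | dd | hd.
TERM: introduce C -> d, B -> h and substitute in every rule of length ≥2.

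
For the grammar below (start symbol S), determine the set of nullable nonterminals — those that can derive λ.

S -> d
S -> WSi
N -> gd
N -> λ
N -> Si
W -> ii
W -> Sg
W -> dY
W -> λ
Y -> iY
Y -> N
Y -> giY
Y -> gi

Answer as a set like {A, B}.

Directly nullable (have an ε-rule): {N, W}.
Y is nullable via Y -> N (every symbol on the right is already known nullable).
Not nullable: S — each has a terminal in every rule's right-hand side or depends on a non-nullable symbol.

{N, W, Y}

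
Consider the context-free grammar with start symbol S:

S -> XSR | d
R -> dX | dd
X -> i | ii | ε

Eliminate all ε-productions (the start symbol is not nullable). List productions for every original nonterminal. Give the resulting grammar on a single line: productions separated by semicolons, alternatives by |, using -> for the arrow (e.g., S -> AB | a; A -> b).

Nullable set: {X}.
S -> XSR: X nullable, giving SR | XSR.
R -> dX: X nullable, giving d | dX.
Drop X -> ε.
Unchanged (no nullable symbols): S -> d; R -> dd; X -> i; X -> ii.

S -> d | SR | XSR; R -> d | dX | dd; X -> i | ii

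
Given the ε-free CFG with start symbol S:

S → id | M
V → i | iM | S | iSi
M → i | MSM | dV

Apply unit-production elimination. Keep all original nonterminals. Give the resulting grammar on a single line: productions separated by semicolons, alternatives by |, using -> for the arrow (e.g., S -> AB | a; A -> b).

S -> i | dV | id | MSM; M -> i | dV | MSM; V -> i | dV | iM | id | MSM | iSi

Unit productions: S->M, V->S.
Unit pairs (A ⇒* B via units): (S,M), (V,M), (V,S).
S: inherits non-unit rules of {M, S} → MSM | dV | i | id.
M: inherits non-unit rules of {M} → MSM | dV | i.
V: inherits non-unit rules of {M, S, V} → MSM | dV | i | iM | iSi | id.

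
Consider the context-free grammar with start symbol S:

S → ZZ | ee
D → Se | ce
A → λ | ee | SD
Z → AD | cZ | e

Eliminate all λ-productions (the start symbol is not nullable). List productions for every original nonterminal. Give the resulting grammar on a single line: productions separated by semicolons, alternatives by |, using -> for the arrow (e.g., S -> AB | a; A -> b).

Nullable set: {A}.
Drop A -> λ.
Z -> AD: A nullable, giving AD | D.
Unchanged (no nullable symbols): S -> ZZ; S -> ee; A -> SD; A -> ee; D -> Se; D -> ce; Z -> cZ; Z -> e.

S -> ZZ | ee; A -> SD | ee; D -> Se | ce; Z -> D | e | AD | cZ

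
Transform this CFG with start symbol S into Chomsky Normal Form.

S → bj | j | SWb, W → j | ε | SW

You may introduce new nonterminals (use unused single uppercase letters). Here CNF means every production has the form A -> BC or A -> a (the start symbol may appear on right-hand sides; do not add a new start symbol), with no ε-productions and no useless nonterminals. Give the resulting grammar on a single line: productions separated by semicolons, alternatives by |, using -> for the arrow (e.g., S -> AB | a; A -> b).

Nullable: {W}; after ε-elimination: S -> j | Sb | bj | SWb; W -> S | j | SW.
After unit-elimination: S -> j | Sb | bj | SWb; W -> j | SW | Sb | bj | SWb.
TERM: introduce A -> b, B -> j and substitute in every rule of length ≥2.
BIN: S -> SWA becomes S -> SC, C -> WA; W -> SWA becomes W -> SD, D -> WA.

S -> j | AB | SA | SC; A -> b; B -> j; C -> WA; D -> WA; W -> j | AB | SA | SD | SW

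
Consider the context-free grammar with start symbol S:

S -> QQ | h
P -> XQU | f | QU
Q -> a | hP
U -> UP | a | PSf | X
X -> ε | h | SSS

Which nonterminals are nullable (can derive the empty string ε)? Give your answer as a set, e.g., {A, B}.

{U, X}

Directly nullable (have an ε-rule): {X}.
U is nullable via U -> X (every symbol on the right is already known nullable).
Not nullable: P, Q, S — each has a terminal in every rule's right-hand side or depends on a non-nullable symbol.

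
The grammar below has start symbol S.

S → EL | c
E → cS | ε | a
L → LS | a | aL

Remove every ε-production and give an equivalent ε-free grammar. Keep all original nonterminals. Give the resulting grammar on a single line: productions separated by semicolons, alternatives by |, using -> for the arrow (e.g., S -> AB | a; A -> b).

Nullable set: {E}.
S -> EL: E nullable, giving EL | L.
Drop E -> ε.
Unchanged (no nullable symbols): S -> c; E -> a; E -> cS; L -> LS; L -> a; L -> aL.

S -> L | c | EL; E -> a | cS; L -> a | LS | aL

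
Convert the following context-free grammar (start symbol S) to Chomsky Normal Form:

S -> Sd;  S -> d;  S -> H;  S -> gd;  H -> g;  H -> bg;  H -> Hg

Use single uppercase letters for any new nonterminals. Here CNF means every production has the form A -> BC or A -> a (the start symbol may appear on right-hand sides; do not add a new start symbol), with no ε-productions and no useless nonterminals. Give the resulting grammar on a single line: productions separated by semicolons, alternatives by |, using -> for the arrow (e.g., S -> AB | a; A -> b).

S -> d | g | AC | BA | HA | SC; A -> g; B -> b; C -> d; H -> g | BA | HA

No ε-productions.
After unit-elimination: S -> d | g | Hg | Sd | bg | gd; H -> g | Hg | bg.
TERM: introduce B -> b, C -> d, A -> g and substitute in every rule of length ≥2.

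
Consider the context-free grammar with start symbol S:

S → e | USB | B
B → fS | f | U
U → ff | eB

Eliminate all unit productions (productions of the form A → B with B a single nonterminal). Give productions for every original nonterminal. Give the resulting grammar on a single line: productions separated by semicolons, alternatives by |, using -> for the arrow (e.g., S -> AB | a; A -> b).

Unit productions: B->U, S->B.
Unit pairs (A ⇒* B via units): (B,U), (S,B), (S,U).
S: inherits non-unit rules of {B, S, U} → USB | e | eB | f | fS | ff.
B: inherits non-unit rules of {B, U} → eB | f | fS | ff.
U: inherits non-unit rules of {U} → eB | ff.

S -> e | f | eB | fS | ff | USB; B -> f | eB | fS | ff; U -> eB | ff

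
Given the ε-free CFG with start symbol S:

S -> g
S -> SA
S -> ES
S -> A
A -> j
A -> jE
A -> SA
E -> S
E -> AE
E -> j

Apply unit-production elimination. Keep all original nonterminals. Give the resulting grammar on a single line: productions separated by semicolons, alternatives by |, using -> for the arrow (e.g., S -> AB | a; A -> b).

S -> g | j | ES | SA | jE; A -> j | SA | jE; E -> g | j | AE | ES | SA | jE

Unit productions: E->S, S->A.
Unit pairs (A ⇒* B via units): (E,A), (E,S), (S,A).
S: inherits non-unit rules of {A, S} → ES | SA | g | j | jE.
A: inherits non-unit rules of {A} → SA | j | jE.
E: inherits non-unit rules of {A, E, S} → AE | ES | SA | g | j | jE.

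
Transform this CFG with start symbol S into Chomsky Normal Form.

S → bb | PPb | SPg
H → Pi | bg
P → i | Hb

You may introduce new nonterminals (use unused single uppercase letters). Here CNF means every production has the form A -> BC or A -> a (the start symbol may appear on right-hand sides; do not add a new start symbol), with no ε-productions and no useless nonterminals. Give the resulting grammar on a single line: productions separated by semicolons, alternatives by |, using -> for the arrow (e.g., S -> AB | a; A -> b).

No ε-productions.
No unit productions to eliminate.
TERM: introduce B -> b, C -> g, A -> i and substitute in every rule of length ≥2.
BIN: S -> PPB becomes S -> PD, D -> PB; S -> SPC becomes S -> SE, E -> PC.

S -> BB | PD | SE; A -> i; B -> b; C -> g; D -> PB; E -> PC; H -> BC | PA; P -> i | HB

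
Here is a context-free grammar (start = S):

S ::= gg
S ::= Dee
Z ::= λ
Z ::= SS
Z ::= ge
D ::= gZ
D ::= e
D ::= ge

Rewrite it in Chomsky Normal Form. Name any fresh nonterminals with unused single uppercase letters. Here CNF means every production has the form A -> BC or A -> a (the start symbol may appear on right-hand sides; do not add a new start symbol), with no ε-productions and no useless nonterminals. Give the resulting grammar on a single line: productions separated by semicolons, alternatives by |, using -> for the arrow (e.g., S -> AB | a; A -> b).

S -> AA | DC; A -> g; B -> e; C -> BB; D -> e | g | AB | AZ; Z -> AB | SS

Nullable: {Z}; after ε-elimination: S -> gg | Dee; D -> e | g | gZ | ge; Z -> SS | ge.
No unit productions to eliminate.
TERM: introduce B -> e, A -> g and substitute in every rule of length ≥2.
BIN: S -> DBB becomes S -> DC, C -> BB.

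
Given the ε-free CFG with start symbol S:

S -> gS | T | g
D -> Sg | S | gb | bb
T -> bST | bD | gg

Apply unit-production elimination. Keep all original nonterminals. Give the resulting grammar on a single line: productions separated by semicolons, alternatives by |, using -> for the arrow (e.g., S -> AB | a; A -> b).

Unit productions: D->S, S->T.
Unit pairs (A ⇒* B via units): (D,S), (D,T), (S,T).
S: inherits non-unit rules of {S, T} → bD | bST | g | gS | gg.
D: inherits non-unit rules of {D, S, T} → Sg | bD | bST | bb | g | gS | gb | gg.
T: inherits non-unit rules of {T} → bD | bST | gg.

S -> g | bD | gS | gg | bST; D -> g | Sg | bD | bb | gS | gb | gg | bST; T -> bD | gg | bST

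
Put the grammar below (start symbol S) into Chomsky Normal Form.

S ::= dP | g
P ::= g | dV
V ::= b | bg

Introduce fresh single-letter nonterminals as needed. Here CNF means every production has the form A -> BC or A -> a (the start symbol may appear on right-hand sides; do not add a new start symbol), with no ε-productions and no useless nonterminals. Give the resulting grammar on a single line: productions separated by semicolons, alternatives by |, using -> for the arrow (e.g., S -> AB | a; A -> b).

No ε-productions.
No unit productions to eliminate.
TERM: introduce B -> b, A -> d, C -> g and substitute in every rule of length ≥2.

S -> g | AP; A -> d; B -> b; C -> g; P -> g | AV; V -> b | BC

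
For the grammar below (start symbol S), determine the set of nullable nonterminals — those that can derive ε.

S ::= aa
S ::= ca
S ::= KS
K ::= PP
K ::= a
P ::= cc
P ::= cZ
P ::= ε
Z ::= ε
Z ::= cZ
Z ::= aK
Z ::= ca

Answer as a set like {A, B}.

{K, P, Z}

Directly nullable (have an ε-rule): {P, Z}.
K is nullable via K -> PP (every symbol on the right is already known nullable).
Not nullable: S — each has a terminal in every rule's right-hand side or depends on a non-nullable symbol.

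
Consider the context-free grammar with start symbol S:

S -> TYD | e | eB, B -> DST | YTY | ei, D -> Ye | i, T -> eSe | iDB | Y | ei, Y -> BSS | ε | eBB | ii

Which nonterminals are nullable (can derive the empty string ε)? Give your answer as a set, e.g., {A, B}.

{B, T, Y}

Directly nullable (have an ε-rule): {Y}.
T is nullable via T -> Y (every symbol on the right is already known nullable).
B is nullable via B -> YTY (every symbol on the right is already known nullable).
Not nullable: D, S — each has a terminal in every rule's right-hand side or depends on a non-nullable symbol.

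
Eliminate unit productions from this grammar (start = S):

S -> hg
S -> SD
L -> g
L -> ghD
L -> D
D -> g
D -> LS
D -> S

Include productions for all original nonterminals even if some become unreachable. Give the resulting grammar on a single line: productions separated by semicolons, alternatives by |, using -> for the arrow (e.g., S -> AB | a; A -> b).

Unit productions: D->S, L->D.
Unit pairs (A ⇒* B via units): (D,S), (L,D), (L,S).
S: inherits non-unit rules of {S} → SD | hg.
D: inherits non-unit rules of {D, S} → LS | SD | g | hg.
L: inherits non-unit rules of {D, L, S} → LS | SD | g | ghD | hg.

S -> SD | hg; D -> g | LS | SD | hg; L -> g | LS | SD | hg | ghD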